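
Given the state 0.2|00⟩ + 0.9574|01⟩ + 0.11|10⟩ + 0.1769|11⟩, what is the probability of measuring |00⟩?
0.04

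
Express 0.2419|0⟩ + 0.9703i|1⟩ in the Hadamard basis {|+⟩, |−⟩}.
(0.171 + 0.6861i)|+⟩ + (0.171 - 0.6861i)|−⟩

With |ψ⟩ = α|0⟩ + β|1⟩, the Hadamard-basis coefficients are ⟨+|ψ⟩ = (α + β)/√2 and ⟨−|ψ⟩ = (α − β)/√2.
Here α = 0.2419, β = 0.9703i: (α + β)/√2 = (0.171 + 0.6861i), (α − β)/√2 = (0.171 - 0.6861i).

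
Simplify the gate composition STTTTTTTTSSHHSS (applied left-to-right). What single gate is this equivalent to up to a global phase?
S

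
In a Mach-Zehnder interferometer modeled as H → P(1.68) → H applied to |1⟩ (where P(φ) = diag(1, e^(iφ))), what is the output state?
(0.5545 - 0.497i)|0⟩ + (0.4455 + 0.497i)|1⟩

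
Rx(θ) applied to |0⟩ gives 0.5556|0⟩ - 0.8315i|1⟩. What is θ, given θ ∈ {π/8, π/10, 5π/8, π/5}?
5π/8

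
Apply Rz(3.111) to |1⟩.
(0.0153 + 0.9999i)|1⟩

Rz(3.111) = [[e^(−iθ/2), 0], [0, e^(iθ/2)]] with e^(±iθ/2) = cos(θ/2) ± i·sin(θ/2); θ = 3.111, cos(θ/2) ≈ 0.0152957, sin(θ/2) ≈ 0.999883.
With a = amp(|0⟩) = 0 and b = amp(|1⟩) = 1:
new amp(|0⟩) = (0.0152957 - 0.999883i)·a = 0
new amp(|1⟩) = (0.0152957 + 0.999883i)·b = (0.0153 + 0.9999i)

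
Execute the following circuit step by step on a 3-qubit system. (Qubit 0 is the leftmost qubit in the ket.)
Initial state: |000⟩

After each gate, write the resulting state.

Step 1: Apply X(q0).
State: |100⟩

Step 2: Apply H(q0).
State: 1/√2|000⟩ - 1/√2|100⟩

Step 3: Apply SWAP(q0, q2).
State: 1/√2|000⟩ - 1/√2|001⟩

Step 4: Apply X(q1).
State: 1/√2|010⟩ - 1/√2|011⟩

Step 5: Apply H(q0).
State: 1/2|010⟩ - 1/2|011⟩ + 1/2|110⟩ - 1/2|111⟩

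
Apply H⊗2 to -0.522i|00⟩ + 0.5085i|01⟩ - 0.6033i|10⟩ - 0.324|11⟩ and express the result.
(-0.162 - 0.3084i)|00⟩ + (0.162 - 0.8169i)|01⟩ + (0.162 + 0.2949i)|10⟩ + (-0.162 - 0.2136i)|11⟩

H⊗2 gives amp(|y⟩) = (1/2) Σ_x (−1)^(x·y) amp(|x⟩), where x·y is the number of positions in which both x and y have a 1.
|00⟩: (-0.522i + 0.5085i - 0.6033i - 0.324)/2 = (-0.162 - 0.3084i)
|01⟩: (-0.522i - 0.5085i - 0.6033i + 0.324)/2 = (0.162 - 0.8169i)
|10⟩: (-0.522i + 0.5085i + 0.6033i + 0.324)/2 = (0.162 + 0.2949i)
|11⟩: (-0.522i - 0.5085i + 0.6033i - 0.324)/2 = (-0.162 - 0.2136i)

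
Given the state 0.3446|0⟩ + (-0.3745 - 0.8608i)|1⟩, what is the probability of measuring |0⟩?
0.1187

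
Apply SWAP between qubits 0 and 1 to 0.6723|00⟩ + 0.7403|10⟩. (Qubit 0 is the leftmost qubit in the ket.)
0.6723|00⟩ + 0.7403|01⟩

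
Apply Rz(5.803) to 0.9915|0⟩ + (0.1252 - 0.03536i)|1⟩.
(-0.9631 - 0.2358i)|0⟩ + (-0.1132 + 0.06412i)|1⟩

Rz(5.803) = [[e^(−iθ/2), 0], [0, e^(iθ/2)]] with e^(±iθ/2) = cos(θ/2) ± i·sin(θ/2); θ = 5.803, cos(θ/2) ≈ -0.971316, sin(θ/2) ≈ 0.237793.
With a = amp(|0⟩) = 0.9915 and b = amp(|1⟩) = (0.1252 - 0.03536i):
new amp(|0⟩) = (-0.971316 - 0.237793i)·a = (-0.9631 - 0.2358i)
new amp(|1⟩) = (-0.971316 + 0.237793i)·b = (-0.1132 + 0.06412i)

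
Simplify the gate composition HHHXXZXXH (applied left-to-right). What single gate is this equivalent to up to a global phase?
X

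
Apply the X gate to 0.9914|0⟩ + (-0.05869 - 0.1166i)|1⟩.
(-0.05869 - 0.1166i)|0⟩ + 0.9914|1⟩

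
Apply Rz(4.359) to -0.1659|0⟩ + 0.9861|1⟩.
(0.09486 + 0.1361i)|0⟩ + (-0.5639 + 0.809i)|1⟩

Rz(4.359) = [[e^(−iθ/2), 0], [0, e^(iθ/2)]] with e^(±iθ/2) = cos(θ/2) ± i·sin(θ/2); θ = 4.359, cos(θ/2) ≈ -0.571804, sin(θ/2) ≈ 0.82039.
With a = amp(|0⟩) = -0.1659 and b = amp(|1⟩) = 0.9861:
new amp(|0⟩) = (-0.571804 - 0.82039i)·a = (0.09486 + 0.1361i)
new amp(|1⟩) = (-0.571804 + 0.82039i)·b = (-0.5639 + 0.809i)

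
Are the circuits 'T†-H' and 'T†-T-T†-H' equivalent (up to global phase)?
Yes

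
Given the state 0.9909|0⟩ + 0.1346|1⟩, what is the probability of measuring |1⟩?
0.01812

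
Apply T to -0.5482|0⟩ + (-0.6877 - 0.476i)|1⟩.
-0.5482|0⟩ + (-0.1497 - 0.8229i)|1⟩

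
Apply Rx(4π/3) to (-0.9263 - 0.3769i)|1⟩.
(-0.3264 + 0.8022i)|0⟩ + (0.4632 + 0.1885i)|1⟩

Rx(4π/3) = [[cos(θ/2), −i·sin(θ/2)], [−i·sin(θ/2), cos(θ/2)]]; θ = 4π/3, cos(θ/2) ≈ -0.5, sin(θ/2) ≈ 0.866025.
With a = amp(|0⟩) = 0 and b = amp(|1⟩) = (-0.9263 - 0.3769i):
new amp(|0⟩) = (-0.5)·a + (-0.866025i)·b = (-0.3264 + 0.8022i)
new amp(|1⟩) = (-0.866025i)·a + (-0.5)·b = (0.4632 + 0.1885i)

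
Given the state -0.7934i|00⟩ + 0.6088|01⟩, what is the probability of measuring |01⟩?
0.3706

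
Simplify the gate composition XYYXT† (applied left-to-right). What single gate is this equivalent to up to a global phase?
T†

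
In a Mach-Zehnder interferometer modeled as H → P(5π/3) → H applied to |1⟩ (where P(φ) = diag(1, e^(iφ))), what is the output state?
(0.25 + 0.433i)|0⟩ + (0.75 - 0.433i)|1⟩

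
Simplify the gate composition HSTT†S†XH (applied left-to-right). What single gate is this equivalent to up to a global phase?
Z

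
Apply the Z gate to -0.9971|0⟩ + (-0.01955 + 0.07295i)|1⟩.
-0.9971|0⟩ + (0.01955 - 0.07295i)|1⟩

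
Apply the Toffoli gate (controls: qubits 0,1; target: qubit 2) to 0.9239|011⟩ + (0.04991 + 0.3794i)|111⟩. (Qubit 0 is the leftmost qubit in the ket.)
0.9239|011⟩ + (0.04991 + 0.3794i)|110⟩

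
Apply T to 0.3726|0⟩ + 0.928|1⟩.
0.3726|0⟩ + (0.6562 + 0.6562i)|1⟩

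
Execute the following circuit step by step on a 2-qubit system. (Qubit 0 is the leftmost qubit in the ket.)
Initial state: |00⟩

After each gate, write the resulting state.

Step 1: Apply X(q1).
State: |01⟩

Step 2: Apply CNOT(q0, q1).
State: |01⟩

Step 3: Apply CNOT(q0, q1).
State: |01⟩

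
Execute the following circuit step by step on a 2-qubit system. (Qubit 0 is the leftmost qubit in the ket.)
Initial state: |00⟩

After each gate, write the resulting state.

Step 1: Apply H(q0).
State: 1/√2|00⟩ + 1/√2|10⟩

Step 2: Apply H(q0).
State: |00⟩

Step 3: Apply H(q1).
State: 1/√2|00⟩ + 1/√2|01⟩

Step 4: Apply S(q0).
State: 1/√2|00⟩ + 1/√2|01⟩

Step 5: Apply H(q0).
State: 1/2|00⟩ + 1/2|01⟩ + 1/2|10⟩ + 1/2|11⟩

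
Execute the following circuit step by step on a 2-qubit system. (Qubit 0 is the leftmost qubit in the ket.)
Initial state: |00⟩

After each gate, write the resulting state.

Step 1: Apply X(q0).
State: |10⟩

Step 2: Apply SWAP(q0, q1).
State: |01⟩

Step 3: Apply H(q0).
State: 1/√2|01⟩ + 1/√2|11⟩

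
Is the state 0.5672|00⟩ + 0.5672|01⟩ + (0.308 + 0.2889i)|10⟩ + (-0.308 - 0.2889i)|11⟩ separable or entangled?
Entangled

Writing the state as a|00⟩ + b|01⟩ + c|10⟩ + d|11⟩, it is a product state iff ad − bc = 0.
Here (a, b, c, d) = (0.5672, 0.5672, (0.308 + 0.2889i), (-0.308 - 0.2889i)): ad − bc = (0.5672)(-0.308 - 0.2889i) − (0.5672)(0.308 + 0.2889i) = (-0.3494 - 0.3277i) ≠ 0, so the state is entangled.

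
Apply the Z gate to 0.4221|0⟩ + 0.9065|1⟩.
0.4221|0⟩ - 0.9065|1⟩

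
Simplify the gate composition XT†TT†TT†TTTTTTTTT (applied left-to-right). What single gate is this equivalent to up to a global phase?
X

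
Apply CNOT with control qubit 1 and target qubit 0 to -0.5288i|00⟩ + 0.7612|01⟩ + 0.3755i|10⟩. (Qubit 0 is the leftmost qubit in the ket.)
-0.5288i|00⟩ + 0.3755i|10⟩ + 0.7612|11⟩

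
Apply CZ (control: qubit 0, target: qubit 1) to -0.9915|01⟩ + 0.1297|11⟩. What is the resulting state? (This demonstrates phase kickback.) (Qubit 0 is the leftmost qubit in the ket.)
-0.9915|01⟩ - 0.1297|11⟩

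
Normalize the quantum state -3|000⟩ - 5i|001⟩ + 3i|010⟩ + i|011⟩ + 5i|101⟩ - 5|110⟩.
-0.3094|000⟩ - 0.5157i|001⟩ + 0.3094i|010⟩ + 0.1031i|011⟩ + 0.5157i|101⟩ - 0.5157|110⟩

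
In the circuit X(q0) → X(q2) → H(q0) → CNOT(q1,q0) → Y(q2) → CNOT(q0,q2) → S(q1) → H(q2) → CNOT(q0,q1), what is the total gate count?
9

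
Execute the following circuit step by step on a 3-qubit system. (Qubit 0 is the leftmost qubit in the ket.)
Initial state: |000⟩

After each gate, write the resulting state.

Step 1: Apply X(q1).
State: |010⟩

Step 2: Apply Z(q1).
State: -|010⟩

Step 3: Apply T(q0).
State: -|010⟩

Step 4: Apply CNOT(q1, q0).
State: -|110⟩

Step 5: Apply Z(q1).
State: |110⟩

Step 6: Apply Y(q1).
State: -i|100⟩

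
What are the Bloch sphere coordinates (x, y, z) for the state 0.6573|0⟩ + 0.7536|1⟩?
(0.9907, 0, -0.1359)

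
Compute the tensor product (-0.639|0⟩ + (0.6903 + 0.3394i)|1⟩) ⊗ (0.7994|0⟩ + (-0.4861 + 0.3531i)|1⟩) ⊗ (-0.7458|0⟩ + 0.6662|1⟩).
0.381|000⟩ - 0.3403|001⟩ + (-0.2317 + 0.1683i)|010⟩ + (0.2069 - 0.1503i)|011⟩ + (-0.4116 - 0.2023i)|100⟩ + (0.3676 + 0.1808i)|101⟩ + (0.3396 - 0.05874i)|110⟩ + (-0.3034 + 0.05247i)|111⟩

amp(|b₁b₂…⟩) = product of the factor amplitudes for bits b₁, b₂, …; only kets whose every factor amplitude is nonzero survive.
|000⟩: (-0.639)(0.7994)(-0.7458) = 0.381
|001⟩: (-0.639)(0.7994)(0.6662) = -0.3403
|010⟩: (-0.639)(-0.4861 + 0.3531i)(-0.7458) = (-0.2317 + 0.1683i)
|011⟩: (-0.639)(-0.4861 + 0.3531i)(0.6662) = (0.2069 - 0.1503i)
|100⟩: (0.6903 + 0.3394i)(0.7994)(-0.7458) = (-0.4116 - 0.2023i)
|101⟩: (0.6903 + 0.3394i)(0.7994)(0.6662) = (0.3676 + 0.1808i)
|110⟩: (0.6903 + 0.3394i)(-0.4861 + 0.3531i)(-0.7458) = (0.3396 - 0.05874i)
|111⟩: (0.6903 + 0.3394i)(-0.4861 + 0.3531i)(0.6662) = (-0.3034 + 0.05247i)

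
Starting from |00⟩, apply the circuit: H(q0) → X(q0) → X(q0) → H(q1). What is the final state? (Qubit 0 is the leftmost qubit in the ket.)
1/2|00⟩ + 1/2|01⟩ + 1/2|10⟩ + 1/2|11⟩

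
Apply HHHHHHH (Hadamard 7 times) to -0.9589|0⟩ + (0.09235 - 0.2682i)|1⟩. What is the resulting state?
(-0.6127 - 0.1896i)|0⟩ + (-0.7433 + 0.1896i)|1⟩

H² = I, so H^7 = H: a single Hadamard. With (a, b) = (-0.9589, (0.09235 - 0.2682i)), H gives ((a + b)/√2, (a − b)/√2) = ((-0.6127 - 0.1896i), (-0.7433 + 0.1896i)).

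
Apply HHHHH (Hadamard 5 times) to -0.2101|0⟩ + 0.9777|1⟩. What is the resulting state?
0.5428|0⟩ - 0.8399|1⟩

H² = I, so H^5 = H: a single Hadamard. With (a, b) = (-0.2101, 0.9777), H gives ((a + b)/√2, (a − b)/√2) = (0.5428, -0.8399).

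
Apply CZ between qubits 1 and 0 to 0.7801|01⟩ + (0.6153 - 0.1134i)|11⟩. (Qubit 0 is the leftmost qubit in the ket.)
0.7801|01⟩ + (-0.6153 + 0.1134i)|11⟩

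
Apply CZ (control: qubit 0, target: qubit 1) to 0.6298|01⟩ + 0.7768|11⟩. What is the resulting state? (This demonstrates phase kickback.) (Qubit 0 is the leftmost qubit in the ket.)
0.6298|01⟩ - 0.7768|11⟩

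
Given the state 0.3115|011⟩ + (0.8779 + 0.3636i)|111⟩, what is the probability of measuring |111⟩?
0.9029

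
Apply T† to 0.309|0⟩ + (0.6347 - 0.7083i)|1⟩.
0.309|0⟩ + (-0.05204 - 0.9496i)|1⟩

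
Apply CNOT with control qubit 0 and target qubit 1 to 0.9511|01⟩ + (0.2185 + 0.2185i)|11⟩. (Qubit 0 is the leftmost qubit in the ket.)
0.9511|01⟩ + (0.2185 + 0.2185i)|10⟩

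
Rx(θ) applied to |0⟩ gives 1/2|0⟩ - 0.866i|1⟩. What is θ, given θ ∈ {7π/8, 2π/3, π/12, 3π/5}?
2π/3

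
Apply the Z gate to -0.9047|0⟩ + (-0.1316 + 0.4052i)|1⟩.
-0.9047|0⟩ + (0.1316 - 0.4052i)|1⟩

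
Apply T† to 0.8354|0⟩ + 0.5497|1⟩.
0.8354|0⟩ + (0.3887 - 0.3887i)|1⟩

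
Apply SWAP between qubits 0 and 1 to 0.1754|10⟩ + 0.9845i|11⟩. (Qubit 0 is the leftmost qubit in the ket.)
0.1754|01⟩ + 0.9845i|11⟩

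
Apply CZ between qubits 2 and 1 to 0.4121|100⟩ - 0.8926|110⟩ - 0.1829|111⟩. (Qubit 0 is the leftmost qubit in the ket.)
0.4121|100⟩ - 0.8926|110⟩ + 0.1829|111⟩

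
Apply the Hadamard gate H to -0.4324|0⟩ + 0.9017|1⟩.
0.3318|0⟩ - 0.9434|1⟩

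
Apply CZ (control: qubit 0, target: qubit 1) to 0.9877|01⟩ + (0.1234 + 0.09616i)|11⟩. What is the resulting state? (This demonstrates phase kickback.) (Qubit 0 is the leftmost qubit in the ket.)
0.9877|01⟩ + (-0.1234 - 0.09616i)|11⟩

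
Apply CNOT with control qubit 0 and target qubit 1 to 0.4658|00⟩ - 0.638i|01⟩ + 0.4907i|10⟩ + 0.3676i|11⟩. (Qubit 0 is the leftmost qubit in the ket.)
0.4658|00⟩ - 0.638i|01⟩ + 0.3676i|10⟩ + 0.4907i|11⟩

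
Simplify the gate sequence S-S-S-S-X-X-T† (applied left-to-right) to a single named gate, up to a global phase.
T†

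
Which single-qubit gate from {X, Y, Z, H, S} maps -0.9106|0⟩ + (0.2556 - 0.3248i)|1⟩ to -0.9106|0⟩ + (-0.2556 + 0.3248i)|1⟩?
Z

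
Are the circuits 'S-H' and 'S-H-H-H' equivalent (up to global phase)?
Yes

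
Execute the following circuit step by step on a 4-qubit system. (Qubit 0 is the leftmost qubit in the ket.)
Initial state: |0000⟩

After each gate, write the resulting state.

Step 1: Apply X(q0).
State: |1000⟩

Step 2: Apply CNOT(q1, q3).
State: |1000⟩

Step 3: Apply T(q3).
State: |1000⟩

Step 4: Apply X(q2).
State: |1010⟩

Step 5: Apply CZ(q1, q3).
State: |1010⟩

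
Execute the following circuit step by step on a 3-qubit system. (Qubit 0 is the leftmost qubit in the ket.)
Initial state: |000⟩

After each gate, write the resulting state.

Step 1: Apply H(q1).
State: 1/√2|000⟩ + 1/√2|010⟩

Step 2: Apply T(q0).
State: 1/√2|000⟩ + 1/√2|010⟩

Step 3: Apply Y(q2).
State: (1/√2)i|001⟩ + (1/√2)i|011⟩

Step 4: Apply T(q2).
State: (-1/2 + (1/2)i)|001⟩ + (-1/2 + (1/2)i)|011⟩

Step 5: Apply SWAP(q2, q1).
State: (-1/2 + (1/2)i)|010⟩ + (-1/2 + (1/2)i)|011⟩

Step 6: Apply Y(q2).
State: (1/2 + (1/2)i)|010⟩ + (-1/2 - (1/2)i)|011⟩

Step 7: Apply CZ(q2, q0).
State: (1/2 + (1/2)i)|010⟩ + (-1/2 - (1/2)i)|011⟩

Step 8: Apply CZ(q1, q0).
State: (1/2 + (1/2)i)|010⟩ + (-1/2 - (1/2)i)|011⟩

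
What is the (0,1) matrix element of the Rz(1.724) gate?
0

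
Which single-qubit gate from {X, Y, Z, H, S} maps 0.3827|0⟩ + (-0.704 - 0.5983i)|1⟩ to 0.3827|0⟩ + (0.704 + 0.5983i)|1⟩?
Z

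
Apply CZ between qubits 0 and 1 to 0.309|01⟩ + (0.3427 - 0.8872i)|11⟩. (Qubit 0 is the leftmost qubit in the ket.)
0.309|01⟩ + (-0.3427 + 0.8872i)|11⟩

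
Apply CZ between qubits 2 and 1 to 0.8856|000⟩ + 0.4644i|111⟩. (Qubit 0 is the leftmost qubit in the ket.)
0.8856|000⟩ - 0.4644i|111⟩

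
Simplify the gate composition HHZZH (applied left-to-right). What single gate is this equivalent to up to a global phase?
H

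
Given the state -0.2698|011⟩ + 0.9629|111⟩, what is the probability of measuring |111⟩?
0.9272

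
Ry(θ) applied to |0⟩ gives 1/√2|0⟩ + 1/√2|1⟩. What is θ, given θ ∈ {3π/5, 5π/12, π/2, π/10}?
π/2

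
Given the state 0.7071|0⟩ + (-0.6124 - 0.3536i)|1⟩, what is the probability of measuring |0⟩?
0.5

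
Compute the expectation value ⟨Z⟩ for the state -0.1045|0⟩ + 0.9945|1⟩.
-0.9781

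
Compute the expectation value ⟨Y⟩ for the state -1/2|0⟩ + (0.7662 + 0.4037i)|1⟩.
-0.4037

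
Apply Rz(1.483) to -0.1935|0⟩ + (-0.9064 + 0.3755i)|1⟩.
(-0.1427 + 0.1307i)|0⟩ + (-0.922 - 0.3353i)|1⟩

Rz(1.483) = [[e^(−iθ/2), 0], [0, e^(iθ/2)]] with e^(±iθ/2) = cos(θ/2) ± i·sin(θ/2); θ = 1.483, cos(θ/2) ≈ 0.737456, sin(θ/2) ≈ 0.675395.
With a = amp(|0⟩) = -0.1935 and b = amp(|1⟩) = (-0.9064 + 0.3755i):
new amp(|0⟩) = (0.737456 - 0.675395i)·a = (-0.1427 + 0.1307i)
new amp(|1⟩) = (0.737456 + 0.675395i)·b = (-0.922 - 0.3353i)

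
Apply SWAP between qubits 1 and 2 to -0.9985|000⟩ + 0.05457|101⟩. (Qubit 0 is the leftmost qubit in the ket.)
-0.9985|000⟩ + 0.05457|110⟩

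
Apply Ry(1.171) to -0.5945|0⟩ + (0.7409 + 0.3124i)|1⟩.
(-0.9049 - 0.1726i)|0⟩ + (0.289 + 0.2604i)|1⟩

Ry(1.171) = [[cos(θ/2), −sin(θ/2)], [sin(θ/2), cos(θ/2)]]; θ = 1.171, cos(θ/2) ≈ 0.833436, sin(θ/2) ≈ 0.552616.
With a = amp(|0⟩) = -0.5945 and b = amp(|1⟩) = (0.7409 + 0.3124i):
new amp(|0⟩) = (0.833436)·a + (-0.552616)·b = (-0.9049 - 0.1726i)
new amp(|1⟩) = (0.552616)·a + (0.833436)·b = (0.289 + 0.2604i)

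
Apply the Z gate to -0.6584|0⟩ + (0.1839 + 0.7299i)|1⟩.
-0.6584|0⟩ + (-0.1839 - 0.7299i)|1⟩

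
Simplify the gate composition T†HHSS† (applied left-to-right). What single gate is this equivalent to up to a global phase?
T†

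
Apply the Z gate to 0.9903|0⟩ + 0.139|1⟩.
0.9903|0⟩ - 0.139|1⟩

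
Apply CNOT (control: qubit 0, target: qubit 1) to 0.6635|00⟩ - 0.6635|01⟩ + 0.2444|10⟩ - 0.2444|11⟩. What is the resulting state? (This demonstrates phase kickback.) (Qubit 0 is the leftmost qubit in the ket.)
0.6635|00⟩ - 0.6635|01⟩ - 0.2444|10⟩ + 0.2444|11⟩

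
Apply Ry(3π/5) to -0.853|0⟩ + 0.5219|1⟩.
-0.9236|0⟩ - 0.3833|1⟩

Ry(3π/5) = [[cos(θ/2), −sin(θ/2)], [sin(θ/2), cos(θ/2)]]; θ = 3π/5, cos(θ/2) ≈ 0.587785, sin(θ/2) ≈ 0.809017.
With a = amp(|0⟩) = -0.853 and b = amp(|1⟩) = 0.5219:
new amp(|0⟩) = (0.587785)·a + (-0.809017)·b = -0.9236
new amp(|1⟩) = (0.809017)·a + (0.587785)·b = -0.3833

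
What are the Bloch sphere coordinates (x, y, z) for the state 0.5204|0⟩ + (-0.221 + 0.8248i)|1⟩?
(-0.23, 0.8585, -0.4583)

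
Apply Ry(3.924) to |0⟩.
-0.3813|0⟩ + 0.9245|1⟩

Ry(3.924) = [[cos(θ/2), −sin(θ/2)], [sin(θ/2), cos(θ/2)]]; θ = 3.924, cos(θ/2) ≈ -0.381301, sin(θ/2) ≈ 0.924451.
With a = amp(|0⟩) = 1 and b = amp(|1⟩) = 0:
new amp(|0⟩) = (-0.381301)·a + (-0.924451)·b = -0.3813
new amp(|1⟩) = (0.924451)·a + (-0.381301)·b = 0.9245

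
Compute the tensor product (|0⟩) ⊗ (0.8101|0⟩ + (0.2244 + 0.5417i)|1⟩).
0.8101|00⟩ + (0.2244 + 0.5417i)|01⟩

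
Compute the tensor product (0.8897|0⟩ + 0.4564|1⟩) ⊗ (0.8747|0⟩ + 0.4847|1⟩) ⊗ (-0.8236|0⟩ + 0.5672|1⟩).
-0.6409|000⟩ + 0.4414|001⟩ - 0.3552|010⟩ + 0.2446|011⟩ - 0.3288|100⟩ + 0.2264|101⟩ - 0.1822|110⟩ + 0.1255|111⟩

amp(|b₁b₂…⟩) = product of the factor amplitudes for bits b₁, b₂, …; only kets whose every factor amplitude is nonzero survive.
|000⟩: (0.8897)(0.8747)(-0.8236) = -0.6409
|001⟩: (0.8897)(0.8747)(0.5672) = 0.4414
|010⟩: (0.8897)(0.4847)(-0.8236) = -0.3552
|011⟩: (0.8897)(0.4847)(0.5672) = 0.2446
|100⟩: (0.4564)(0.8747)(-0.8236) = -0.3288
|101⟩: (0.4564)(0.8747)(0.5672) = 0.2264
|110⟩: (0.4564)(0.4847)(-0.8236) = -0.1822
|111⟩: (0.4564)(0.4847)(0.5672) = 0.1255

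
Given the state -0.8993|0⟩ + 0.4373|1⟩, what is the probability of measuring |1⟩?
0.1912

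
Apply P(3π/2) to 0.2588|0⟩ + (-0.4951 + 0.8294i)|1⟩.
0.2588|0⟩ + (0.8294 + 0.4951i)|1⟩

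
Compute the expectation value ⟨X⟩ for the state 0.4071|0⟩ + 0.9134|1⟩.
0.7437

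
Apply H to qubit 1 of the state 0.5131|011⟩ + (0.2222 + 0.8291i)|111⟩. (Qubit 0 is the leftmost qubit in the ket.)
0.3628|001⟩ - 0.3628|011⟩ + (0.1571 + 0.5863i)|101⟩ + (-0.1571 - 0.5863i)|111⟩

H on qubit 1 mixes each pair of kets that differ only in qubit 1: amplitudes (a, b) of (|…0…⟩, |…1…⟩) become ((a + b)/√2, (a − b)/√2). Kets absent from the input have amplitude 0.
(|001⟩, |011⟩): (a, b) = (0, 0.5131) → (0.3628, -0.3628)
(|101⟩, |111⟩): (a, b) = (0, (0.2222 + 0.8291i)) → ((0.1571 + 0.5863i), (-0.1571 - 0.5863i))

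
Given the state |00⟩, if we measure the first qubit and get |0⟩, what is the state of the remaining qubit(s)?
|0⟩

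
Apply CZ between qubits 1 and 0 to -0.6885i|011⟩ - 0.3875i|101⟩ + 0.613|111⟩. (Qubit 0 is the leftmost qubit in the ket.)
-0.6885i|011⟩ - 0.3875i|101⟩ - 0.613|111⟩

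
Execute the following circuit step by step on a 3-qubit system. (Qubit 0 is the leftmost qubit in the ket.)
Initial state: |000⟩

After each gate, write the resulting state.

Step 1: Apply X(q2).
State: |001⟩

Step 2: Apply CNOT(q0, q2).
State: |001⟩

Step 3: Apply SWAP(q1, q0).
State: |001⟩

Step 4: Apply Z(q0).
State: |001⟩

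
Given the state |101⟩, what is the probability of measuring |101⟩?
1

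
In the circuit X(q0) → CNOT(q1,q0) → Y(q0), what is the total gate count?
3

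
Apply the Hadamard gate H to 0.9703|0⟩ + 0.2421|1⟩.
0.8573|0⟩ + 0.5149|1⟩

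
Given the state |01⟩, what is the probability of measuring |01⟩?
1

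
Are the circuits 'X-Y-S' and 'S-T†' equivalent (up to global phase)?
No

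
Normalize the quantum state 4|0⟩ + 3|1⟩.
0.8|0⟩ + 0.6|1⟩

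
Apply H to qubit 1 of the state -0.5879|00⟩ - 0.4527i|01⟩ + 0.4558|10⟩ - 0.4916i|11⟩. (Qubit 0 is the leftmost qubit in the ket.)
(-0.4157 - 0.3201i)|00⟩ + (-0.4157 + 0.3201i)|01⟩ + (0.3223 - 0.3476i)|10⟩ + (0.3223 + 0.3476i)|11⟩

H on qubit 1 mixes each pair of kets that differ only in qubit 1: amplitudes (a, b) of (|…0…⟩, |…1…⟩) become ((a + b)/√2, (a − b)/√2). Kets absent from the input have amplitude 0.
(|00⟩, |01⟩): (a, b) = (-0.5879, -0.4527i) → ((-0.4157 - 0.3201i), (-0.4157 + 0.3201i))
(|10⟩, |11⟩): (a, b) = (0.4558, -0.4916i) → ((0.3223 - 0.3476i), (0.3223 + 0.3476i))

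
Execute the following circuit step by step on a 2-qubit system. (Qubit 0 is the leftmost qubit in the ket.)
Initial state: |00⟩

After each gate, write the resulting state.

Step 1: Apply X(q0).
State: |10⟩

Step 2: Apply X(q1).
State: |11⟩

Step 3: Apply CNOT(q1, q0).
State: |01⟩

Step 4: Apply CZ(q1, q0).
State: |01⟩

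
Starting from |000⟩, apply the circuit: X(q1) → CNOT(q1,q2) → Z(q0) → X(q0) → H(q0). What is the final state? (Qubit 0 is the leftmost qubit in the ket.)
1/√2|011⟩ - 1/√2|111⟩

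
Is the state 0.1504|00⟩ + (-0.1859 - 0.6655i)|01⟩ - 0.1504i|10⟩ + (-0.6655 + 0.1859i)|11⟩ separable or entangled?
Separable

Writing the state as a|00⟩ + b|01⟩ + c|10⟩ + d|11⟩, it is a product state iff ad − bc = 0.
Here (a, b, c, d) = (0.1504, (-0.1859 - 0.6655i), -0.1504i, (-0.6655 + 0.1859i)): ad − bc = (0.1504)(-0.6655 + 0.1859i) − (-0.1859 - 0.6655i)(-0.1504i) = 0, so the state is separable.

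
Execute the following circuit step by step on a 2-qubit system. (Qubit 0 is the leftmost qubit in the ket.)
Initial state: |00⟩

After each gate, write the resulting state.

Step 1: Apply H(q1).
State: 1/√2|00⟩ + 1/√2|01⟩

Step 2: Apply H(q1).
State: |00⟩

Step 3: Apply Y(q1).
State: i|01⟩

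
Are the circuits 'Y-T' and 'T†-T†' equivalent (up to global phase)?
No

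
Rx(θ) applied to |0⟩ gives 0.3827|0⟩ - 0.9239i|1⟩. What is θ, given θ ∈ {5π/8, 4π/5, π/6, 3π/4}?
3π/4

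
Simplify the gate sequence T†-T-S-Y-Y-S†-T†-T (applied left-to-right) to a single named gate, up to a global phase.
I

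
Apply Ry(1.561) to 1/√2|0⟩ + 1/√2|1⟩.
0.004898|0⟩ + |1⟩

Ry(1.561) = [[cos(θ/2), −sin(θ/2)], [sin(θ/2), cos(θ/2)]]; θ = 1.561, cos(θ/2) ≈ 0.710562, sin(θ/2) ≈ 0.703635.
With a = amp(|0⟩) = 1/√2 and b = amp(|1⟩) = 1/√2:
new amp(|0⟩) = (0.710562)·a + (-0.703635)·b = 0.004898
new amp(|1⟩) = (0.703635)·a + (0.710562)·b = 1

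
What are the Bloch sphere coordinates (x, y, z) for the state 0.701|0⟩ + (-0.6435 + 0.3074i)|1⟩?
(-0.9022, 0.431, -0.01719)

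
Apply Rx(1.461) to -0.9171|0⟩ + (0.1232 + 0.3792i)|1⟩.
(-0.4301 - 0.0822i)|0⟩ + (0.09176 + 0.8944i)|1⟩

Rx(1.461) = [[cos(θ/2), −i·sin(θ/2)], [−i·sin(θ/2), cos(θ/2)]]; θ = 1.461, cos(θ/2) ≈ 0.744841, sin(θ/2) ≈ 0.667242.
With a = amp(|0⟩) = -0.9171 and b = amp(|1⟩) = (0.1232 + 0.3792i):
new amp(|0⟩) = (0.744841)·a + (-0.667242i)·b = (-0.4301 - 0.0822i)
new amp(|1⟩) = (-0.667242i)·a + (0.744841)·b = (0.09176 + 0.8944i)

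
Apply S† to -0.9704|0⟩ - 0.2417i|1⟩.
-0.9704|0⟩ - 0.2417|1⟩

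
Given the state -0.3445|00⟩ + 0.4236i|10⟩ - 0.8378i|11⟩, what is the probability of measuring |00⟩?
0.1187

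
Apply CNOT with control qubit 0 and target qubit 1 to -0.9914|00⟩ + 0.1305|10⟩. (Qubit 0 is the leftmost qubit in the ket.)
-0.9914|00⟩ + 0.1305|11⟩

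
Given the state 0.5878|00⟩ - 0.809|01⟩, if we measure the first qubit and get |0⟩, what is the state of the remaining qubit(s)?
0.5878|0⟩ - 0.809|1⟩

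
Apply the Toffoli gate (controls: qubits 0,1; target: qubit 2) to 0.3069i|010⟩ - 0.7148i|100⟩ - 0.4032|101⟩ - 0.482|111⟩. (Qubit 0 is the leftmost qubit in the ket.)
0.3069i|010⟩ - 0.7148i|100⟩ - 0.4032|101⟩ - 0.482|110⟩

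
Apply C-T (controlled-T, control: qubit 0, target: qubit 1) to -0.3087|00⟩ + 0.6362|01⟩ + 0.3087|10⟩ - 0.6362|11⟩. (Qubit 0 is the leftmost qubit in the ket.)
-0.3087|00⟩ + 0.6362|01⟩ + 0.3087|10⟩ + (-0.4499 - 0.4499i)|11⟩

C-T leaves the control-|0⟩ kets |00⟩, |01⟩ unchanged and applies T to qubit 1 on the control-|1⟩ pair (|10⟩, |11⟩).
T = [[1, 0], [0, (1/√2 + (1/√2)i)]].
With a = amp(|10⟩) = 0.3087 and b = amp(|11⟩) = -0.6362:
new amp(|10⟩) = (1)·a = 0.3087
new amp(|11⟩) = (1/√2 + (1/√2)i)·b = (-0.4499 - 0.4499i)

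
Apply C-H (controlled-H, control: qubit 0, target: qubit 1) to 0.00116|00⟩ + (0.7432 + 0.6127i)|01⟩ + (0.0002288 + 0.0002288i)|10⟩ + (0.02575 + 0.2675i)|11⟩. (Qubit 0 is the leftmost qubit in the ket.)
0.00116|00⟩ + (0.7432 + 0.6127i)|01⟩ + (0.01837 + 0.1893i)|10⟩ + (-0.01805 - 0.189i)|11⟩

C-H leaves the control-|0⟩ kets |00⟩, |01⟩ unchanged and applies H to qubit 1 on the control-|1⟩ pair (|10⟩, |11⟩).
H = [[1/√2, 1/√2], [1/√2, -1/√2]].
With a = amp(|10⟩) = (0.0002288 + 0.0002288i) and b = amp(|11⟩) = (0.02575 + 0.2675i):
new amp(|10⟩) = (1/√2)·a + (1/√2)·b = (0.01837 + 0.1893i)
new amp(|11⟩) = (1/√2)·a + (-1/√2)·b = (-0.01805 - 0.189i)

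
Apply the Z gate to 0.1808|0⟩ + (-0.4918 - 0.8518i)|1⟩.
0.1808|0⟩ + (0.4918 + 0.8518i)|1⟩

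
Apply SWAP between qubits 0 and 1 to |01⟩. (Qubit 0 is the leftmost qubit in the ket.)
|10⟩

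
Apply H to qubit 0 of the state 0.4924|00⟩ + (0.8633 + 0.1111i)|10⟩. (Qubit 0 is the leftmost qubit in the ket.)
(0.9586 + 0.07856i)|00⟩ + (-0.2623 - 0.07856i)|10⟩

H on qubit 0 mixes each pair of kets that differ only in qubit 0: amplitudes (a, b) of (|…0…⟩, |…1…⟩) become ((a + b)/√2, (a − b)/√2). Kets absent from the input have amplitude 0.
(|00⟩, |10⟩): (a, b) = (0.4924, (0.8633 + 0.1111i)) → ((0.9586 + 0.07856i), (-0.2623 - 0.07856i))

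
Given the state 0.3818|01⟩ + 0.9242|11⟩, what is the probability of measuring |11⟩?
0.8541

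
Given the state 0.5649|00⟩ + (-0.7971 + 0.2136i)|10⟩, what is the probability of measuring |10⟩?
0.681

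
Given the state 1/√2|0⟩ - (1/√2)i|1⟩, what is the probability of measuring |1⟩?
1/2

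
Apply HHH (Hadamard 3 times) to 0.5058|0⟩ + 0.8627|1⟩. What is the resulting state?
0.9677|0⟩ - 0.2524|1⟩

H² = I, so H^3 = H: a single Hadamard. With (a, b) = (0.5058, 0.8627), H gives ((a + b)/√2, (a − b)/√2) = (0.9677, -0.2524).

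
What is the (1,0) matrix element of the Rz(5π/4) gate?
0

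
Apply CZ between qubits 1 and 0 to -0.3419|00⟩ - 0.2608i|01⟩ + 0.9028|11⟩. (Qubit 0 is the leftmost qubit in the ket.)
-0.3419|00⟩ - 0.2608i|01⟩ - 0.9028|11⟩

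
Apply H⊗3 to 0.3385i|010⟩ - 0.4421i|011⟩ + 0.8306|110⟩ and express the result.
(0.2937 - 0.03663i)|000⟩ + (0.2937 + 0.276i)|001⟩ + (-0.2937 + 0.03663i)|010⟩ + (-0.2937 - 0.276i)|011⟩ + (-0.2937 - 0.03663i)|100⟩ + (-0.2937 + 0.276i)|101⟩ + (0.2937 + 0.03663i)|110⟩ + (0.2937 - 0.276i)|111⟩

H⊗3 gives amp(|y⟩) = (1/2√2) Σ_x (−1)^(x·y) amp(|x⟩), where x·y is the number of positions in which both x and y have a 1.
|000⟩: (0.3385i - 0.4421i + 0.8306)/(2√2) = (0.2937 - 0.03663i)
|001⟩: (0.3385i + 0.4421i + 0.8306)/(2√2) = (0.2937 + 0.276i)
|010⟩: (-0.3385i + 0.4421i - 0.8306)/(2√2) = (-0.2937 + 0.03663i)
|011⟩: (-0.3385i - 0.4421i - 0.8306)/(2√2) = (-0.2937 - 0.276i)
|100⟩: (0.3385i - 0.4421i - 0.8306)/(2√2) = (-0.2937 - 0.03663i)
|101⟩: (0.3385i + 0.4421i - 0.8306)/(2√2) = (-0.2937 + 0.276i)
|110⟩: (-0.3385i + 0.4421i + 0.8306)/(2√2) = (0.2937 + 0.03663i)
|111⟩: (-0.3385i - 0.4421i + 0.8306)/(2√2) = (0.2937 - 0.276i)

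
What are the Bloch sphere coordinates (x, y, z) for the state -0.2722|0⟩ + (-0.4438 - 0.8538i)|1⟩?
(0.2416, 0.4648, -0.8518)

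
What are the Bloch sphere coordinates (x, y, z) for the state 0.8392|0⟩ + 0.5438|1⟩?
(0.9127, 0, 0.4085)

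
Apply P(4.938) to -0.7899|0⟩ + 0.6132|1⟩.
-0.7899|0⟩ + (0.1372 - 0.5977i)|1⟩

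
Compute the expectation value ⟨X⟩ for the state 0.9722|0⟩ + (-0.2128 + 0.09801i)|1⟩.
-0.4138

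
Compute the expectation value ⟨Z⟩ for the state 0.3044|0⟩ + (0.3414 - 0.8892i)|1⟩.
-0.8146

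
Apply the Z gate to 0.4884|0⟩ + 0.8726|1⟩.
0.4884|0⟩ - 0.8726|1⟩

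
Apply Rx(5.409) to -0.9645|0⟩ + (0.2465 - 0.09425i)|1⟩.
(0.8339 - 0.1043i)|0⟩ + (-0.2233 + 0.4937i)|1⟩

Rx(5.409) = [[cos(θ/2), −i·sin(θ/2)], [−i·sin(θ/2), cos(θ/2)]]; θ = 5.409, cos(θ/2) ≈ -0.905986, sin(θ/2) ≈ 0.423307.
With a = amp(|0⟩) = -0.9645 and b = amp(|1⟩) = (0.2465 - 0.09425i):
new amp(|0⟩) = (-0.905986)·a + (-0.423307i)·b = (0.8339 - 0.1043i)
new amp(|1⟩) = (-0.423307i)·a + (-0.905986)·b = (-0.2233 + 0.4937i)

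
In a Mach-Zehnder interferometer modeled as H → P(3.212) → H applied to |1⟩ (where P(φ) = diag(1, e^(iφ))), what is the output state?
(0.9988 + 0.03517i)|0⟩ + (0.001239 - 0.03517i)|1⟩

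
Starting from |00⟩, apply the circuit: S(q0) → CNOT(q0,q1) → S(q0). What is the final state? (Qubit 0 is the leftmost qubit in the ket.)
|00⟩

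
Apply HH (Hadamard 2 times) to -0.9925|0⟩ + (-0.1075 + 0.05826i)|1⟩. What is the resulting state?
-0.9925|0⟩ + (-0.1075 + 0.05826i)|1⟩

H² = I, so an even number of Hadamards cancels: H^2 = I and the state is unchanged.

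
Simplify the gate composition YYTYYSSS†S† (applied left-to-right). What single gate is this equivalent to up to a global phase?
T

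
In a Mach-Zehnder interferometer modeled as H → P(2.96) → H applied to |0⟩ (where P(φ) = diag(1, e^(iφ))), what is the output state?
(0.008221 + 0.0903i)|0⟩ + (0.9918 - 0.0903i)|1⟩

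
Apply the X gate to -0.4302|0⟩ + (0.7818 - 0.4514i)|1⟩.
(0.7818 - 0.4514i)|0⟩ - 0.4302|1⟩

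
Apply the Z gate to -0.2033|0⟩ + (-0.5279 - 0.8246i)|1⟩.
-0.2033|0⟩ + (0.5279 + 0.8246i)|1⟩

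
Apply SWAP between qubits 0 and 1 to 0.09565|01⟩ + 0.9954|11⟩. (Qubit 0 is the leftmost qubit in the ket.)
0.09565|10⟩ + 0.9954|11⟩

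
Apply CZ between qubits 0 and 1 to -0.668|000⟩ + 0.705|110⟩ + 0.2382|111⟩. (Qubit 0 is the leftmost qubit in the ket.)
-0.668|000⟩ - 0.705|110⟩ - 0.2382|111⟩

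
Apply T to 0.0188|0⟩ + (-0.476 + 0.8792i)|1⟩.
0.0188|0⟩ + (-0.9583 + 0.2851i)|1⟩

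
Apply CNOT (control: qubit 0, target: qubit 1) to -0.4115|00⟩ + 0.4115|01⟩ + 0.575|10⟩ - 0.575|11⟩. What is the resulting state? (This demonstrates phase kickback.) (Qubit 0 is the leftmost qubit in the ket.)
-0.4115|00⟩ + 0.4115|01⟩ - 0.575|10⟩ + 0.575|11⟩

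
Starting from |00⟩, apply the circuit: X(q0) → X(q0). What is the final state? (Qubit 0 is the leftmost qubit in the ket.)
|00⟩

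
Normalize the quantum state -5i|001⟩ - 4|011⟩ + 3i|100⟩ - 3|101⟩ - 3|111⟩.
-0.6063i|001⟩ - 0.4851|011⟩ + 0.3638i|100⟩ - 0.3638|101⟩ - 0.3638|111⟩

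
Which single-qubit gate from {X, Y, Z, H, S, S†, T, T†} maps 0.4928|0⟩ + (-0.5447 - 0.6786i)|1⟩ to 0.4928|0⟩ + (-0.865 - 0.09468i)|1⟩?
T†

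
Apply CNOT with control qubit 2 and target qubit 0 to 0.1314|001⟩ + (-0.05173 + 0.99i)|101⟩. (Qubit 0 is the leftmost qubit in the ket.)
(-0.05173 + 0.99i)|001⟩ + 0.1314|101⟩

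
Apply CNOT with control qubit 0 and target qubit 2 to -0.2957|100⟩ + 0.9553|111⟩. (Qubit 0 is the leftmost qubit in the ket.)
-0.2957|101⟩ + 0.9553|110⟩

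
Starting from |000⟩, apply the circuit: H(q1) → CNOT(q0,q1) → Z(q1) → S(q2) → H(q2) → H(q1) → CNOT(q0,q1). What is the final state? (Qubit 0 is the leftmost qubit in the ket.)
1/√2|010⟩ + 1/√2|011⟩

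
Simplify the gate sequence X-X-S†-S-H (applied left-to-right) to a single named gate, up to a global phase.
H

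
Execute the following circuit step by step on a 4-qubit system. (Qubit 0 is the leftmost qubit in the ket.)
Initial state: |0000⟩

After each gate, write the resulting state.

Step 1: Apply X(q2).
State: |0010⟩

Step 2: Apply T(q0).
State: |0010⟩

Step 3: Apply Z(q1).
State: |0010⟩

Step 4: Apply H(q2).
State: 1/√2|0000⟩ - 1/√2|0010⟩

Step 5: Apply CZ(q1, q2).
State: 1/√2|0000⟩ - 1/√2|0010⟩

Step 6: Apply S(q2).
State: 1/√2|0000⟩ - (1/√2)i|0010⟩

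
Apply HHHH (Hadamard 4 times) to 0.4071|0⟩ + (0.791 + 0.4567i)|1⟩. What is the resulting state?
0.4071|0⟩ + (0.791 + 0.4567i)|1⟩

H² = I, so an even number of Hadamards cancels: H^4 = I and the state is unchanged.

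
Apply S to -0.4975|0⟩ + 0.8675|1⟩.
-0.4975|0⟩ + 0.8675i|1⟩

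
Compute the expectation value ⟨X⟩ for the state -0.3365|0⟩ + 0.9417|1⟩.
-0.6338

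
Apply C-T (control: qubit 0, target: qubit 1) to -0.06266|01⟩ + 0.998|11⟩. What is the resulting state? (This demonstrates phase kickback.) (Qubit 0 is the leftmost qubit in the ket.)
-0.06266|01⟩ + (0.7057 + 0.7057i)|11⟩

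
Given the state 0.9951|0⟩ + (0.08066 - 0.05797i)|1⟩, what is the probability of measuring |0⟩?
0.9902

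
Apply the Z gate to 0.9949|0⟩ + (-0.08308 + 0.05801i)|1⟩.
0.9949|0⟩ + (0.08308 - 0.05801i)|1⟩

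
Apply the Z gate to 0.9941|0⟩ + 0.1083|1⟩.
0.9941|0⟩ - 0.1083|1⟩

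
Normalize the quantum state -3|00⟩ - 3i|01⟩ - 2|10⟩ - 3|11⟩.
-0.5388|00⟩ - 0.5388i|01⟩ - 0.3592|10⟩ - 0.5388|11⟩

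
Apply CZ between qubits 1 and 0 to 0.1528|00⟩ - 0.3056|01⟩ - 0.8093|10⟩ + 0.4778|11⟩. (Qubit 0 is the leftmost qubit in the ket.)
0.1528|00⟩ - 0.3056|01⟩ - 0.8093|10⟩ - 0.4778|11⟩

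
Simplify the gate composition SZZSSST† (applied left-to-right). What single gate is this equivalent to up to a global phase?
T†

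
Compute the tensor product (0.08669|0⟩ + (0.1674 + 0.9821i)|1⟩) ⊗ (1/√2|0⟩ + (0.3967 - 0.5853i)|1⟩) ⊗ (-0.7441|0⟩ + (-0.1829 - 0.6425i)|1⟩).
-0.04561|000⟩ + (-0.01121 - 0.03938i)|001⟩ + (-0.02559 + 0.03776i)|010⟩ + (-0.03889 - 0.01282i)|011⟩ + (-0.08808 - 0.5167i)|100⟩ + (0.4245 - 0.2031i)|101⟩ + (-0.4771 - 0.217i)|110⟩ + (0.07008 - 0.4653i)|111⟩

amp(|b₁b₂…⟩) = product of the factor amplitudes for bits b₁, b₂, …; only kets whose every factor amplitude is nonzero survive.
|000⟩: (0.08669)(1/√2)(-0.7441) = -0.04561
|001⟩: (0.08669)(1/√2)(-0.1829 - 0.6425i) = (-0.01121 - 0.03938i)
|010⟩: (0.08669)(0.3967 - 0.5853i)(-0.7441) = (-0.02559 + 0.03776i)
|011⟩: (0.08669)(0.3967 - 0.5853i)(-0.1829 - 0.6425i) = (-0.03889 - 0.01282i)
|100⟩: (0.1674 + 0.9821i)(1/√2)(-0.7441) = (-0.08808 - 0.5167i)
|101⟩: (0.1674 + 0.9821i)(1/√2)(-0.1829 - 0.6425i) = (0.4245 - 0.2031i)
|110⟩: (0.1674 + 0.9821i)(0.3967 - 0.5853i)(-0.7441) = (-0.4771 - 0.217i)
|111⟩: (0.1674 + 0.9821i)(0.3967 - 0.5853i)(-0.1829 - 0.6425i) = (0.07008 - 0.4653i)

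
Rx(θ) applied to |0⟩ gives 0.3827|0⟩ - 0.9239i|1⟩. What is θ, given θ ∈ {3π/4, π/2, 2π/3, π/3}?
3π/4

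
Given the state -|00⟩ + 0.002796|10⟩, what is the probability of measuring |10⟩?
0.000007818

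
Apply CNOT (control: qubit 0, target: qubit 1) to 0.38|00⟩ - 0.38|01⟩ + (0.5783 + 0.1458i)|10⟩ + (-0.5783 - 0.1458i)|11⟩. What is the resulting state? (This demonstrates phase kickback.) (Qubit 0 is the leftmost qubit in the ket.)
0.38|00⟩ - 0.38|01⟩ + (-0.5783 - 0.1458i)|10⟩ + (0.5783 + 0.1458i)|11⟩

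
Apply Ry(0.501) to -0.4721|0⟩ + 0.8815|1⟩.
-0.6759|0⟩ + 0.737|1⟩

Ry(0.501) = [[cos(θ/2), −sin(θ/2)], [sin(θ/2), cos(θ/2)]]; θ = 0.501, cos(θ/2) ≈ 0.968789, sin(θ/2) ≈ 0.247888.
With a = amp(|0⟩) = -0.4721 and b = amp(|1⟩) = 0.8815:
new amp(|0⟩) = (0.968789)·a + (-0.247888)·b = -0.6759
new amp(|1⟩) = (0.247888)·a + (0.968789)·b = 0.737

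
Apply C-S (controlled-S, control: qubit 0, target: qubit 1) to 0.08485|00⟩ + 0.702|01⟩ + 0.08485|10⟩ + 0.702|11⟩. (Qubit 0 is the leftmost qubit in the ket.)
0.08485|00⟩ + 0.702|01⟩ + 0.08485|10⟩ + 0.702i|11⟩

C-S leaves the control-|0⟩ kets |00⟩, |01⟩ unchanged and applies S to qubit 1 on the control-|1⟩ pair (|10⟩, |11⟩).
S = [[1, 0], [0, i]].
With a = amp(|10⟩) = 0.08485 and b = amp(|11⟩) = 0.702:
new amp(|10⟩) = (1)·a = 0.08485
new amp(|11⟩) = (i)·b = 0.702i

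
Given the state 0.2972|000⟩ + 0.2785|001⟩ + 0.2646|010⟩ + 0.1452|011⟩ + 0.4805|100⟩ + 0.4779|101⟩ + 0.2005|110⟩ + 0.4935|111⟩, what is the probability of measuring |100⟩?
0.2309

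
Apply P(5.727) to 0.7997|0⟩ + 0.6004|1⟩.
0.7997|0⟩ + (0.5099 - 0.317i)|1⟩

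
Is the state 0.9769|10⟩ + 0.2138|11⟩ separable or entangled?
Separable

Writing the state as a|00⟩ + b|01⟩ + c|10⟩ + d|11⟩, it is a product state iff ad − bc = 0.
Here (a, b, c, d) = (0, 0, 0.9769, 0.2138): ad − bc = (0)(0.2138) − (0)(0.9769) = 0, so the state is separable.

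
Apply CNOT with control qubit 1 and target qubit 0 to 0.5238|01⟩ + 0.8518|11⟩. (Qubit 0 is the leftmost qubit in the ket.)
0.8518|01⟩ + 0.5238|11⟩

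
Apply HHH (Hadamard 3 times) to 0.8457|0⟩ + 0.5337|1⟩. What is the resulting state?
0.9754|0⟩ + 0.2206|1⟩

H² = I, so H^3 = H: a single Hadamard. With (a, b) = (0.8457, 0.5337), H gives ((a + b)/√2, (a − b)/√2) = (0.9754, 0.2206).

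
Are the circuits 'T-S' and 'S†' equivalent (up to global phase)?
No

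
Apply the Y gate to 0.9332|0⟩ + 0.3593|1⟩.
-0.3593i|0⟩ + 0.9332i|1⟩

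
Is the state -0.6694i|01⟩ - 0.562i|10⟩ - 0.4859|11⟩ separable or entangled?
Entangled

Writing the state as a|00⟩ + b|01⟩ + c|10⟩ + d|11⟩, it is a product state iff ad − bc = 0.
Here (a, b, c, d) = (0, -0.6694i, -0.562i, -0.4859): ad − bc = (0)(-0.4859) − (-0.6694i)(-0.562i) = 0.3762 ≠ 0, so the state is entangled.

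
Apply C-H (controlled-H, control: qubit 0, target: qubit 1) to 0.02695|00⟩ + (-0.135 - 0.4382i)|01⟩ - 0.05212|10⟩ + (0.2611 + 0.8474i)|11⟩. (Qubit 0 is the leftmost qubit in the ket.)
0.02695|00⟩ + (-0.135 - 0.4382i)|01⟩ + (0.1478 + 0.5992i)|10⟩ + (-0.2215 - 0.5992i)|11⟩

C-H leaves the control-|0⟩ kets |00⟩, |01⟩ unchanged and applies H to qubit 1 on the control-|1⟩ pair (|10⟩, |11⟩).
H = [[1/√2, 1/√2], [1/√2, -1/√2]].
With a = amp(|10⟩) = -0.05212 and b = amp(|11⟩) = (0.2611 + 0.8474i):
new amp(|10⟩) = (1/√2)·a + (1/√2)·b = (0.1478 + 0.5992i)
new amp(|11⟩) = (1/√2)·a + (-1/√2)·b = (-0.2215 - 0.5992i)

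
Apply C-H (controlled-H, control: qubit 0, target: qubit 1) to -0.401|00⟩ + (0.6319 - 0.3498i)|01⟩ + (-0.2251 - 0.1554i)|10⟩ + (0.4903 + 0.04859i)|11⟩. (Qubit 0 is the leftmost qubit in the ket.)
-0.401|00⟩ + (0.6319 - 0.3498i)|01⟩ + (0.1875 - 0.07553i)|10⟩ + (-0.5059 - 0.1442i)|11⟩

C-H leaves the control-|0⟩ kets |00⟩, |01⟩ unchanged and applies H to qubit 1 on the control-|1⟩ pair (|10⟩, |11⟩).
H = [[1/√2, 1/√2], [1/√2, -1/√2]].
With a = amp(|10⟩) = (-0.2251 - 0.1554i) and b = amp(|11⟩) = (0.4903 + 0.04859i):
new amp(|10⟩) = (1/√2)·a + (1/√2)·b = (0.1875 - 0.07553i)
new amp(|11⟩) = (1/√2)·a + (-1/√2)·b = (-0.5059 - 0.1442i)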